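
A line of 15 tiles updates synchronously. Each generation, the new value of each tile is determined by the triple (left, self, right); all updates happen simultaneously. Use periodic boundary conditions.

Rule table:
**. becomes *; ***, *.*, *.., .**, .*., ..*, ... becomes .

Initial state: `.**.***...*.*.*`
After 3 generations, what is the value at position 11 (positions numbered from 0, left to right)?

..*...*........
...............
...............
position 11 holds .

.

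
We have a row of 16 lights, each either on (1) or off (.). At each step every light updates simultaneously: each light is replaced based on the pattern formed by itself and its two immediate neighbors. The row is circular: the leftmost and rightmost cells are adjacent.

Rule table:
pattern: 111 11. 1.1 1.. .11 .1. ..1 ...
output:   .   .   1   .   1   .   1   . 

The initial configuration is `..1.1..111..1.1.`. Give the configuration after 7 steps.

11...1.1...1.1..

step 1: .1.1..11...1.1..
step 2: 1.1..11...1.1...
step 3: .1..11...1.1...1
step 4: 1..11...1.1...1.
step 5: ..11...1.1...1.1
step 6: .11...1.1...1.1.
step 7: 11...1.1...1.1..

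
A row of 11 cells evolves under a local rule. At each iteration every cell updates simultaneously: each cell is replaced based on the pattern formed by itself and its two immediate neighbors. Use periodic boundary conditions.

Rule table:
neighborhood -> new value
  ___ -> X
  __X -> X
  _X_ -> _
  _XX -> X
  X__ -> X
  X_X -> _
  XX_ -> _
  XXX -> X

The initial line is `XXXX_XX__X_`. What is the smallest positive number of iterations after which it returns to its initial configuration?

XXX__X_XX__
XX_XX__X_XX
X__X_XX__XX
_XX__X_XXXX
_X_XX__XXX_
X__X_XXXX_X
_XX__XXX__X
_X_XXXX_XX_
X__XXX__X_X
_XXXX_XX__X
_XXX__X_XX_
XXX_XX__X_X
XX__X_XX__X
X_XX__X_XXX
__X_XX__XXX
XX__X_XXXX_
X_XX__XXX__
__X_XXXX_XX
XX__XXX__X_
X_XXXX_XX__
__XXX__X_XX
XXXX_XX__X_

22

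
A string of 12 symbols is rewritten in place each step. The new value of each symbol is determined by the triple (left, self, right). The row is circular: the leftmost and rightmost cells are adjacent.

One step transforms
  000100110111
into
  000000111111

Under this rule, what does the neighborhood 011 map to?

1

At position 6 the neighborhood is 011; the next row has 1 there.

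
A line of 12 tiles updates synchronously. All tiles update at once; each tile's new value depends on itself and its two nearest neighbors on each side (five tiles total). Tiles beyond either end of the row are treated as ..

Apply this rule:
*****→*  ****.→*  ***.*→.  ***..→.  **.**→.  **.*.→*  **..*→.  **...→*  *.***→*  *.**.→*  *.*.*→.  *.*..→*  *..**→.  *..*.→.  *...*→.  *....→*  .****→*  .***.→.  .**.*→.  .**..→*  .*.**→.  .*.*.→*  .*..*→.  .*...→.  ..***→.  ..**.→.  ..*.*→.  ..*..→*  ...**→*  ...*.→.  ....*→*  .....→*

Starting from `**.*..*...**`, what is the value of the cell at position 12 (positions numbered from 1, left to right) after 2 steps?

*

..**..*..*.*
**.*..*...**
position 12 holds *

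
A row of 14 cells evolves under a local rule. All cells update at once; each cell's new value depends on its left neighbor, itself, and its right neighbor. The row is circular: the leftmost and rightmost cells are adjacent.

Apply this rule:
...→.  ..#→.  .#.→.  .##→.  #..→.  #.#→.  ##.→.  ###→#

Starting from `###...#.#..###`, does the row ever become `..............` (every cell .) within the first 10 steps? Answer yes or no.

yes

##..........##
#............#
..............
all cells are . at step 3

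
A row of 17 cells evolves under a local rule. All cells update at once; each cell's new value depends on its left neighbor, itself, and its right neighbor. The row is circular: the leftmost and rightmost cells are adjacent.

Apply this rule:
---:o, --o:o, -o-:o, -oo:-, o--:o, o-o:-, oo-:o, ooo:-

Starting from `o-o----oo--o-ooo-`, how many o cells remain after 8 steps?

step 1: o-ooooo-oooo---o-
step 2: o-----o----ooooo-
step 3: ooooooooooo----o-
step 4: ----------oooooo-
step 5: oooooooooo-----oo
step 6: ---------oooooo--
step 7: ooooooooo-----ooo
step 8: --------oooooo---
count of o: 6

6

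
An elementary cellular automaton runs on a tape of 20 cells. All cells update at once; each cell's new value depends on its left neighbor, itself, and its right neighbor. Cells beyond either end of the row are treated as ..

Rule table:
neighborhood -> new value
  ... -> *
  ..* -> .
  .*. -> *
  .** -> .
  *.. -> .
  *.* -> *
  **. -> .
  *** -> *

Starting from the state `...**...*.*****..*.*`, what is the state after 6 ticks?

**....*.**.***...***
...**.**..*.*..*..*.
**...*....***..*..*.
...*.*.**..*...*..*.
**.****....*.*.*..*.
..*.**..**.*****..*.

..*.**..**.*****..*.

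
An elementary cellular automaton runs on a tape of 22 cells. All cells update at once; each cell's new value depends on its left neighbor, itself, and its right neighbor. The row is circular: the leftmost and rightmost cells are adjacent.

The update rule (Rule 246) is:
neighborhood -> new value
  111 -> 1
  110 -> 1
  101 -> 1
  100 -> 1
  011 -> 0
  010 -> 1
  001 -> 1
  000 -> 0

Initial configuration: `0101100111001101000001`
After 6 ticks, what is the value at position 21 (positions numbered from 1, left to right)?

1

tick 1: 1110111011110111100011
tick 2: 1111011101111011110101
tick 3: 1111101110111101111110
tick 4: 0111110111011110111111
tick 5: 1011111011101111011111
tick 6: 1101111101110111101111
position 21 holds 1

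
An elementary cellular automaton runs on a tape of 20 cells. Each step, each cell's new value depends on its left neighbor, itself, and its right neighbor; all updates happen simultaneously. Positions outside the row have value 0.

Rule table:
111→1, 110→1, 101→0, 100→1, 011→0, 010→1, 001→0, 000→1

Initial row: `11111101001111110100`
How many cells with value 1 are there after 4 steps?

step 1: 01111101100111110111
step 2: 00111100110011110011
step 3: 10011110011001111001
step 4: 11001111001100111101
count of 1: 13

13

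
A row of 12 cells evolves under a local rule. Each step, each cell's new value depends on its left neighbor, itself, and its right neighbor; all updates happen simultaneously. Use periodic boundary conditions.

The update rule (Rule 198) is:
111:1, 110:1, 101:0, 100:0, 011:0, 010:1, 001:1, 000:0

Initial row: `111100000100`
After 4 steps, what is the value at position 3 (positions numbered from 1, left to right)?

0

011100001101
001100010101
010100110101
010101010101
position 3 holds 0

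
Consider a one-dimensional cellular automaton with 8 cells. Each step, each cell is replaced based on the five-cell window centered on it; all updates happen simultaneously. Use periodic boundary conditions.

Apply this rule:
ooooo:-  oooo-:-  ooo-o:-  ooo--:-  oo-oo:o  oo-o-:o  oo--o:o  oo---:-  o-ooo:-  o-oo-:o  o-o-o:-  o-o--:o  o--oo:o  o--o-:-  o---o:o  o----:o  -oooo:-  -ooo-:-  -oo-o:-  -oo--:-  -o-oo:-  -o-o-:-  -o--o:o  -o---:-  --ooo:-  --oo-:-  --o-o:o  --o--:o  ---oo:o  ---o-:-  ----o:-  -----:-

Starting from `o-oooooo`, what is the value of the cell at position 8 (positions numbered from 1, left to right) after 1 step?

-

step 1: -o------
position 8 holds -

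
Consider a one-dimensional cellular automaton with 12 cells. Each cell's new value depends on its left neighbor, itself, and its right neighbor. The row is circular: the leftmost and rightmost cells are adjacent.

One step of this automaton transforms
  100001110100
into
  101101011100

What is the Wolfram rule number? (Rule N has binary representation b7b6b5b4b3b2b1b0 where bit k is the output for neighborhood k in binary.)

109

position 6: 111 → 0  (bit 7 = 0)
position 7: 110 → 1  (bit 6 = 1)
position 8: 101 → 1  (bit 5 = 1)
position 1: 100 → 0  (bit 4 = 0)
position 5: 011 → 1  (bit 3 = 1)
position 0: 010 → 1  (bit 2 = 1)
position 4: 001 → 0  (bit 1 = 0)
position 2: 000 → 1  (bit 0 = 1)
bits b7..b0 = 01101101 = 109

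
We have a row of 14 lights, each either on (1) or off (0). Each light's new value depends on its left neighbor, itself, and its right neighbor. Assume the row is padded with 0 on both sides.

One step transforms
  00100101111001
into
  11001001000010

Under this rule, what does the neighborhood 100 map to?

0

At position 3 the neighborhood is 100; the next row has 0 there.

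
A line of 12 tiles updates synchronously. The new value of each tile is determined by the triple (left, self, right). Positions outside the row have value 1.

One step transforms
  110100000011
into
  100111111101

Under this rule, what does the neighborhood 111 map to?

1

At position 0 the neighborhood is 111; the next row has 1 there.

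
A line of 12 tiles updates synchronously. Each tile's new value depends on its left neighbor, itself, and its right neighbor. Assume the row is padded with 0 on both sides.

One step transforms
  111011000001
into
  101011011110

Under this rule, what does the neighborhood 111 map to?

0

At position 1 the neighborhood is 111; the next row has 0 there.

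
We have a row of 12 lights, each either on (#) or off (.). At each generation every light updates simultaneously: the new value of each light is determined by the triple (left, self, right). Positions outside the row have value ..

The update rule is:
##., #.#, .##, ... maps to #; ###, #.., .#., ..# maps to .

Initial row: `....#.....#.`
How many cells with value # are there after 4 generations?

6

generation 1: ###...###...
generation 2: #.#.#.#.#.##
generation 3: .#.#.#.#.###
generation 4: ..#.#.#.##.#
count of #: 6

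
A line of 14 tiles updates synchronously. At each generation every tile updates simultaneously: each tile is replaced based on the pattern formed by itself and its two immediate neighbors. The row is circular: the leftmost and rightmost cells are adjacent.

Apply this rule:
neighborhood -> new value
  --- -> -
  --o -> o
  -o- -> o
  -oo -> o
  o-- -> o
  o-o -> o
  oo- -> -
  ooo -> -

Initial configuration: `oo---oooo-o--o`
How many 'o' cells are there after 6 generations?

--o-oo---ooooo
ooooo-o-oo----
o----oooo-o--o
-o--oo---ooooo
ooooo-o-oo----  (repeats generation 2; period 3)
generation 6: o----oooo-o--o
count of o: 7

7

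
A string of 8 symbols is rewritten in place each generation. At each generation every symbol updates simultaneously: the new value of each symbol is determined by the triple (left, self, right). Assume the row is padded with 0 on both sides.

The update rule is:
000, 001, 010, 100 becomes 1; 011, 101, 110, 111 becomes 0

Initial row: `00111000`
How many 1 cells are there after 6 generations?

3

11000111
00111000  (repeats generation 0; period 2)
generation 6: 00111000
count of 1: 3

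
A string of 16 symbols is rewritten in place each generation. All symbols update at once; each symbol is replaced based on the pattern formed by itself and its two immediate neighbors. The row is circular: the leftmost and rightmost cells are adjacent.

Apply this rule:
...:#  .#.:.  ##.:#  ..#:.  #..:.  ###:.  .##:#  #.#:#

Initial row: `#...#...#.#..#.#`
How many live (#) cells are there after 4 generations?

10

#.#...#..#....##
##..#......##.#.
##....####.###.#
.#.##.#..###.###
count of #: 10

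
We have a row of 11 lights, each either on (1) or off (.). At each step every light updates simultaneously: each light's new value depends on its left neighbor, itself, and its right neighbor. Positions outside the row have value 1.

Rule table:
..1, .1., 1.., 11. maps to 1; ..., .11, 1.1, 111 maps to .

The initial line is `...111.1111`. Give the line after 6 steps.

1.1..1.....
1.11111...1
1.....11.1.
11...1.1.1.
.11.11.1.1.
..1..1.1.1.

..1..1.1.1.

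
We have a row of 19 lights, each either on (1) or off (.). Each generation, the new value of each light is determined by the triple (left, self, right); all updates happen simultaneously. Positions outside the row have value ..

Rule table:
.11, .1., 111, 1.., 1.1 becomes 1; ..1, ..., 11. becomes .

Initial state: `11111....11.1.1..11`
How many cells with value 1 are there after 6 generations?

1111.1...1.11111.1.
111.111..111111.111
11.111.1.11111.111.
1.111.1111111.111.1
1111.1111111.111.11
111.1111111.111.11.
count of 1: 15

15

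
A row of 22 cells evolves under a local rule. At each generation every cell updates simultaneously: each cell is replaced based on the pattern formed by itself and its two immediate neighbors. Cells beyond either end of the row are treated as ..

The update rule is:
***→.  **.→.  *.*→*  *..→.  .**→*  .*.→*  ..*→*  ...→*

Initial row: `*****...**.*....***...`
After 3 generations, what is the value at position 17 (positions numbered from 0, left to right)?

*

*.....***.**.****...**
*.*****..**.**....***.
***.....**.**..****...
position 17 holds *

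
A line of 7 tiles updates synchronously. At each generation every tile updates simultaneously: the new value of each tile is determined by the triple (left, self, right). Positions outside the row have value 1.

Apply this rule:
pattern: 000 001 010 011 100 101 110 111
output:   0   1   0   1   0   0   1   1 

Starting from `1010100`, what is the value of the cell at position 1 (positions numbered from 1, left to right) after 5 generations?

1

1000001
1000011
1000111
1001111
1011111
position 1 holds 1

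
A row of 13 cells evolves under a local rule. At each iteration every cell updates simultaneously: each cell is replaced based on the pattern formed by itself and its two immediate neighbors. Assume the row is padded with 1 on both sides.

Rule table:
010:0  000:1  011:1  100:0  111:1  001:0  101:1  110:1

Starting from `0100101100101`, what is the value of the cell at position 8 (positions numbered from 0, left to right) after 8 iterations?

1

1000011100011
1011011101011
1111111110111
1111111111111
1111111111111  (fixed point — unchanged through iteration 8)
position 8 holds 1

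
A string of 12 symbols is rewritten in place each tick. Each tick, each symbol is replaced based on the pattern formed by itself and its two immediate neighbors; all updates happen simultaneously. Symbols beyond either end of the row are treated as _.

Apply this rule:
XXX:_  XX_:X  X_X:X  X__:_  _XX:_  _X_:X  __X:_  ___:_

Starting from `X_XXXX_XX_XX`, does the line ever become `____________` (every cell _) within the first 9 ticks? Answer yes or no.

no

tick 1: XX___XX_XX_X
tick 2: _X____XX_XXX
tick 3: _X_____XX__X
tick 4: _X______X__X
tick 5: _X______X__X  (fixed point — unchanged through tick 9)
tick 9 is _X______X__X, still not uniform _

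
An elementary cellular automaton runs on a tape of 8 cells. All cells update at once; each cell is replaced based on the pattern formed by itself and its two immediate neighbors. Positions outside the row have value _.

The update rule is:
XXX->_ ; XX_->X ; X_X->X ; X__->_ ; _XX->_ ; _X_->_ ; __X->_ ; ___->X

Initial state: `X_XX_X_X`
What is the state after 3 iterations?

X__X_X_X

_X_XX_X_
__X_XX__
X__X_X_X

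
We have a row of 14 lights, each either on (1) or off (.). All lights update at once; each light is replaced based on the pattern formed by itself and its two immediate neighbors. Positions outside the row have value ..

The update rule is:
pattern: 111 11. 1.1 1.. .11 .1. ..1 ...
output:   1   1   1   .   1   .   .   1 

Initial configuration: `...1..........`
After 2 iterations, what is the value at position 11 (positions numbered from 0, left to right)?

iteration 1: 11...111111111
iteration 2: 11.1.111111111
position 11 holds 1

1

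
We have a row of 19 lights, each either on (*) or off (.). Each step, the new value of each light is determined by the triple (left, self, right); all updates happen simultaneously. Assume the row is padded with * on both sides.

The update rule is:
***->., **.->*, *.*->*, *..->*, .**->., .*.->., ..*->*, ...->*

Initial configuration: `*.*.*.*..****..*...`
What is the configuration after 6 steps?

*.**.**.**..**.....

**.*.*.**...***.***
.**.*.*.****..**...
*.**.*.*...***.****
**.**.*.***..**....
.**.**.*..***.*****
*.**.**.**..**.....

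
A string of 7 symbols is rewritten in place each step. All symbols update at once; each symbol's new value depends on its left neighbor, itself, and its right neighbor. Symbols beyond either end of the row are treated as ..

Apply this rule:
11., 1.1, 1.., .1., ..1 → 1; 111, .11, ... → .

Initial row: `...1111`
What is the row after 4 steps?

111.111

step 1: ..1...1
step 2: .111.11
step 3: 1..11.1
step 4: 111.111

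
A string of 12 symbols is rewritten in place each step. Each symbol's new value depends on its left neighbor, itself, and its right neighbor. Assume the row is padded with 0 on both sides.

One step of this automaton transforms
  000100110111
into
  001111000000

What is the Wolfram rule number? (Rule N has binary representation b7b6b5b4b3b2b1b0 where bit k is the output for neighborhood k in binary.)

position 10: 111 → 0  (bit 7 = 0)
position 7: 110 → 0  (bit 6 = 0)
position 8: 101 → 0  (bit 5 = 0)
position 4: 100 → 1  (bit 4 = 1)
position 6: 011 → 0  (bit 3 = 0)
position 3: 010 → 1  (bit 2 = 1)
position 2: 001 → 1  (bit 1 = 1)
position 0: 000 → 0  (bit 0 = 0)
bits b7..b0 = 00010110 = 22

22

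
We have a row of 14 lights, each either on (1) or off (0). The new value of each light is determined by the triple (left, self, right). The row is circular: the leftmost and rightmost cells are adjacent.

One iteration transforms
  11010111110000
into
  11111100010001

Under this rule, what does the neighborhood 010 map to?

At position 3 the neighborhood is 010; the next row has 1 there.

1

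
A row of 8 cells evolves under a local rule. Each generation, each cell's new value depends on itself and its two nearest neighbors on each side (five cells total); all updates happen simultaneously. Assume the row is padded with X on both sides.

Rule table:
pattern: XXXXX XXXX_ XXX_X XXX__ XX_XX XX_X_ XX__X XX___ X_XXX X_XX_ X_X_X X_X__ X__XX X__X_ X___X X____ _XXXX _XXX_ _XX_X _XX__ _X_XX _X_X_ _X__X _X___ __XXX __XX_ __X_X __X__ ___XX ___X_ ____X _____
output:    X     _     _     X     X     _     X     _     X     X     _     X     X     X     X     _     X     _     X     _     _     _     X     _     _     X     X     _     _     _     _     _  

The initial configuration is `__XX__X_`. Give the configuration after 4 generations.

XX__XXXX

generation 1: XXX_XXX_
generation 2: X__XX__X
generation 3: XXXX_XX_
generation 4: XX__XXXX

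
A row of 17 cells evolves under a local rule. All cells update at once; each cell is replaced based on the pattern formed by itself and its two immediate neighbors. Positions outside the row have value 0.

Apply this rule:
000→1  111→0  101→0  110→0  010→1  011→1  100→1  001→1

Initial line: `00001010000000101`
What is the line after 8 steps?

11111011111111101
10000010000000001
11111111111111111
10000000000000000
11111111111111111  (repeats step 3; period 2)
step 8: 10000000000000000

10000000000000000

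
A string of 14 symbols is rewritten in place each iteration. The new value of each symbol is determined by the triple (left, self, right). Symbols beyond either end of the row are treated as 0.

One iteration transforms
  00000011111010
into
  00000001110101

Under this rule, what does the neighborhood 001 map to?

At position 5 the neighborhood is 001; the next row has 0 there.

0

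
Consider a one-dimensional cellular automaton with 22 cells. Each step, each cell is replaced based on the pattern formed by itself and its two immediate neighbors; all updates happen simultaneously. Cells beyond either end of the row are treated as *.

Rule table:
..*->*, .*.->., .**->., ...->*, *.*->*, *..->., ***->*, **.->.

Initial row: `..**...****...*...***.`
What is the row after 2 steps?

.*...**.**..**..**.*.*
*..**..*...*...*..*.*.

*..**..*...*...*..*.*.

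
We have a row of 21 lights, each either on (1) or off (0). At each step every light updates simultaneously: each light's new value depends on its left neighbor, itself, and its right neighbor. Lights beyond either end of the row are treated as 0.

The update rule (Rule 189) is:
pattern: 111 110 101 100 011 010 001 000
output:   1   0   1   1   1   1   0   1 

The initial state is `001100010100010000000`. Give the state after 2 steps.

111110111110111111110

101011011111011111111
111110111110111111110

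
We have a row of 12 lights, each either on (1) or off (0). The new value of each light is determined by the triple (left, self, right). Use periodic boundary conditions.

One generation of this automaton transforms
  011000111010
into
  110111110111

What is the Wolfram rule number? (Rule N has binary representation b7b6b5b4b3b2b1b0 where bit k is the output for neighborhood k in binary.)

191

position 7: 111 → 1  (bit 7 = 1)
position 2: 110 → 0  (bit 6 = 0)
position 9: 101 → 1  (bit 5 = 1)
position 3: 100 → 1  (bit 4 = 1)
position 1: 011 → 1  (bit 3 = 1)
position 10: 010 → 1  (bit 2 = 1)
position 0: 001 → 1  (bit 1 = 1)
position 4: 000 → 1  (bit 0 = 1)
bits b7..b0 = 10111111 = 191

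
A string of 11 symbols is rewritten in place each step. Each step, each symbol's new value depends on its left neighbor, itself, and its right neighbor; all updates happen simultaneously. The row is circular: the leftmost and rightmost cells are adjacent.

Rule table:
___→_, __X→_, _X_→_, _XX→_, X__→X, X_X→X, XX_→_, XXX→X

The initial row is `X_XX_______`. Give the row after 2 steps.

_X__X______
__X__X_____

__X__X_____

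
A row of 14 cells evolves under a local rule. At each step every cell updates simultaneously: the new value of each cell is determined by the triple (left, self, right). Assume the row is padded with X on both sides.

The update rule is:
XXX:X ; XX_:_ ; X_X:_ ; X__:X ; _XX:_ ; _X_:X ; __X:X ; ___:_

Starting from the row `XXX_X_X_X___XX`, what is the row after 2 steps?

X_XXX_X____X__

XX__X_X_XX_X_X
X_XXX_X____X__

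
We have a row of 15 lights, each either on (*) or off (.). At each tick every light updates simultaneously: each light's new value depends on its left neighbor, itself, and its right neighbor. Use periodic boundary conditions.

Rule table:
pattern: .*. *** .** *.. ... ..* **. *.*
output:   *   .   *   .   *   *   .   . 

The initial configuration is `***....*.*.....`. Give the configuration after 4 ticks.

....***....*.*.

*...****.*.****
..***....*.*...
***...****.*.**
....***....*.*.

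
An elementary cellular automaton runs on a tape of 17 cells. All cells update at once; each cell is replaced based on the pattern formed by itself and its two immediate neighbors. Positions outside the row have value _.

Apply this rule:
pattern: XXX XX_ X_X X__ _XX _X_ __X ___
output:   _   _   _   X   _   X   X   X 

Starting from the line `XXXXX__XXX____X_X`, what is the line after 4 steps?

_____XX___XXXXX_X
XXXXX__XXX______X
_____XX___XXXXXXX
XXXXX__XXX_______

XXXXX__XXX_______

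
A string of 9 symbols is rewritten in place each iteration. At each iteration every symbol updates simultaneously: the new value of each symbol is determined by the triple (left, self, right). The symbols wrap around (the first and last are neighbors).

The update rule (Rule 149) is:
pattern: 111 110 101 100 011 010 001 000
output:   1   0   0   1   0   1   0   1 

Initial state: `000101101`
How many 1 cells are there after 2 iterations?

110100001
100111100
count of 1: 5

5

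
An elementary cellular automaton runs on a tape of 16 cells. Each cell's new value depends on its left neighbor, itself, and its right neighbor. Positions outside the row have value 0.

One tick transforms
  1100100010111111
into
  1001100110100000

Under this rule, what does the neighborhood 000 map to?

0

At position 6 the neighborhood is 000; the next row has 0 there.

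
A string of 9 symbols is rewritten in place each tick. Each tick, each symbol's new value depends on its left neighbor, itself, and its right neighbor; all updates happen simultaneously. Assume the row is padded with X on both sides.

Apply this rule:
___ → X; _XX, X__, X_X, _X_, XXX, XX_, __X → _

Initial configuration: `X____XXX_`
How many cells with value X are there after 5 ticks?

3

__XX_____
_____XXX_
_XXX_____
_____XXX_  (repeats tick 2; period 2)
tick 5: _XXX_____
count of X: 3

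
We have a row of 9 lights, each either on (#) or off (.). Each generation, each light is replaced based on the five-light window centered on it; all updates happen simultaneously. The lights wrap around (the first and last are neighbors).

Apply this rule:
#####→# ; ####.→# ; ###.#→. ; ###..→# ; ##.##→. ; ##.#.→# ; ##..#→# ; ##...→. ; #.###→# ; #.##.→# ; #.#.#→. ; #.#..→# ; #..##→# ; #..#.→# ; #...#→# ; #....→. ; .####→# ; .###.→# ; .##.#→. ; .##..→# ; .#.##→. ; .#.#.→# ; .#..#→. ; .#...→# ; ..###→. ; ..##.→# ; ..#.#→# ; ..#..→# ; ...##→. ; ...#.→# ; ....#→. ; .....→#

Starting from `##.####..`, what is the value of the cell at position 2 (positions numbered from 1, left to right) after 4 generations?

generation 1: #..######
generation 2: ###.#####
generation 3: ##..#####
generation 4: ####.####
position 2 holds #

#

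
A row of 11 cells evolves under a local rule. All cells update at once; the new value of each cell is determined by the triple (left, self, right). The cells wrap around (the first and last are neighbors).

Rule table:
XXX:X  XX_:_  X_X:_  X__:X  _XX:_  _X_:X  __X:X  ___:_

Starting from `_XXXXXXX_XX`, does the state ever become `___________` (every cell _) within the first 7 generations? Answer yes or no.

__XXXXX____
_X_XXX_X___
XX__X__XX__
__XXXXX__XX
XX_XXX_XX__
____X____XX
X__XXX__X__
generation 7 is X__XXX__X__, still not uniform _

no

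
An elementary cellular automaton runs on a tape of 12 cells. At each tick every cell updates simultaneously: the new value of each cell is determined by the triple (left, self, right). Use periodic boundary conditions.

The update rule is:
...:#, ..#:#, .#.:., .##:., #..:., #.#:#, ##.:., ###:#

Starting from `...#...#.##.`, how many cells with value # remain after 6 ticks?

###..##.#...
.#..#..#..##
#..#..#..#..
..#..#..#..#
.#..#..#..#.
#..#..#..#..
count of #: 4

4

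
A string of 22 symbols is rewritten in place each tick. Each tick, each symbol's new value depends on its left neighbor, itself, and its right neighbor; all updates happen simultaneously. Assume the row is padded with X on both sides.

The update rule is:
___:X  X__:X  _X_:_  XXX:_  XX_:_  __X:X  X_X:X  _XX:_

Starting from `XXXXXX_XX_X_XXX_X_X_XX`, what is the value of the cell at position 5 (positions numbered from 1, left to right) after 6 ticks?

X

tick 1: ______X__X_X___X_X_X__
tick 2: XXXXXX_XX_X_XXX_X_X_XX  (repeats tick 0; period 2)
tick 6: XXXXXX_XX_X_XXX_X_X_XX
position 5 holds X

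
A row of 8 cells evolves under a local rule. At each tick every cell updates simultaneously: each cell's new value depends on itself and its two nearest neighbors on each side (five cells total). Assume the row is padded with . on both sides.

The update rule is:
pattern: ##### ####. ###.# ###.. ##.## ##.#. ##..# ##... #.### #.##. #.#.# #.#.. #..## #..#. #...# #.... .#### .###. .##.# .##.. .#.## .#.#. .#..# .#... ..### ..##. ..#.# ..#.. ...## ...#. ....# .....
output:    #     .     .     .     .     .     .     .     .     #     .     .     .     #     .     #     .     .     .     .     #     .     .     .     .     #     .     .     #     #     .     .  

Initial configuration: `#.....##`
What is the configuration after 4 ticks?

tick 1: ..#..##.
tick 2: .#...#..
tick 3: #...#..#
tick 4: ...#..#.

...#..#.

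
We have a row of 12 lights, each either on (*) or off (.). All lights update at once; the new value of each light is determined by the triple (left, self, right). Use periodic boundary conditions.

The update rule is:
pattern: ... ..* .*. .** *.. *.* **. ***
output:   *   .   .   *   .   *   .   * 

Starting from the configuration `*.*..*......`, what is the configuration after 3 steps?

.*.....****.
...***.***..
**.**.***..*

**.**.***..*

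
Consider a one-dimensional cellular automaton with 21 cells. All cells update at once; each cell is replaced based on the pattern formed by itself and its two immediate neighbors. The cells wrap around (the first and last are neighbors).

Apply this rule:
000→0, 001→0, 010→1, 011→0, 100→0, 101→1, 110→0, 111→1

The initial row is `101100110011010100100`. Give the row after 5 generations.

000000000000000000100

110000000000111100100
000000000000011000100
000000000000000000100
000000000000000000100  (fixed point — unchanged through generation 5)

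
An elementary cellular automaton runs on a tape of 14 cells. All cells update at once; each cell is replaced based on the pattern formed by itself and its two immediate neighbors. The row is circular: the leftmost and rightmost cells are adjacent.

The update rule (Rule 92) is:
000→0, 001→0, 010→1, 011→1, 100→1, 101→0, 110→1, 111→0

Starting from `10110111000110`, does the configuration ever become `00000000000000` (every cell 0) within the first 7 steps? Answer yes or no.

no

10110101100110
10110101110110
10110101010110
10110101010110  (fixed point — unchanged through step 7)
step 7 is 10110101010110, still not uniform 0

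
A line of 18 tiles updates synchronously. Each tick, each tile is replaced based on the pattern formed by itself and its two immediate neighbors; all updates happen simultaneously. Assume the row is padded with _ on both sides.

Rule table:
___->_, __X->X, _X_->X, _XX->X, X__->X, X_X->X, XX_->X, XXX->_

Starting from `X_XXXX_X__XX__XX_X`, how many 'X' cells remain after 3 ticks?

XXX__XXXXXXXXXXXXX
X_XXXX___________X
XXX__XX_________XX
count of X: 7

7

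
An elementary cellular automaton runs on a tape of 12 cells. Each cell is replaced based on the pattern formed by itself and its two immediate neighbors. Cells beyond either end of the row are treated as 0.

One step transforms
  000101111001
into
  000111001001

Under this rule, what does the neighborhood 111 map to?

At position 6 the neighborhood is 111; the next row has 0 there.

0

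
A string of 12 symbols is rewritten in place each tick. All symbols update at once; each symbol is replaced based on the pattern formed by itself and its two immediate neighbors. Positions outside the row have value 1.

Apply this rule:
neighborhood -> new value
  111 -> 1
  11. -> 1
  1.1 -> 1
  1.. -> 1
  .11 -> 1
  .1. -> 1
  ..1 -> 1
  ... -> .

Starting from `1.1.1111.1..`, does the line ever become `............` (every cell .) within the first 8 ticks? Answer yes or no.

tick 1: 111111111111
tick 2: 111111111111  (fixed point — unchanged through tick 8)
tick 8 is 111111111111, still not uniform .

no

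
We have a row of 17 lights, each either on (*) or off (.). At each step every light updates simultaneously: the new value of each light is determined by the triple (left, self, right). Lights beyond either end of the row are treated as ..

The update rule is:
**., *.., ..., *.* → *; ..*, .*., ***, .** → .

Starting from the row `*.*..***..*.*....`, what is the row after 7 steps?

.*..*..*.**...***

step 1: .*.*...**..*.****
step 2: ..*.**..**..*...*
step 3: *..*.**..**..**..
step 4: .*..*.**..**..***
step 5: ..*..*.**..**...*
step 6: *..*..*.**..***..
step 7: .*..*..*.**...***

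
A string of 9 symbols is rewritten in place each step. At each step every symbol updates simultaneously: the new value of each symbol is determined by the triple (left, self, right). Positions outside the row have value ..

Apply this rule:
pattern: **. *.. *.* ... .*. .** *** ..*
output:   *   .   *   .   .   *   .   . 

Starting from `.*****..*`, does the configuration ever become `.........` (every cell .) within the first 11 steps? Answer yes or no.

yes

step 1: .*...*...
step 2: .........
all cells are . at step 2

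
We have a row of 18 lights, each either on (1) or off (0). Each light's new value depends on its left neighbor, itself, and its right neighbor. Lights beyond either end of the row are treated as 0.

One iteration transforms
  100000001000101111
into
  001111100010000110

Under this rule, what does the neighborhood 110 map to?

At position 17 the neighborhood is 110; the next row has 0 there.

0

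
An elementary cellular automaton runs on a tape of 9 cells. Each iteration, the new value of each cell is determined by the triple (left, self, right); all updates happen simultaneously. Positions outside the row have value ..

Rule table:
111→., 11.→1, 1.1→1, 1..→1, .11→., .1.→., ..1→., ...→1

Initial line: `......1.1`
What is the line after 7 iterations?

11111..1.
....11..1
111..11..
..11..111
1..11...1
.1..111..
..1...111

..1...111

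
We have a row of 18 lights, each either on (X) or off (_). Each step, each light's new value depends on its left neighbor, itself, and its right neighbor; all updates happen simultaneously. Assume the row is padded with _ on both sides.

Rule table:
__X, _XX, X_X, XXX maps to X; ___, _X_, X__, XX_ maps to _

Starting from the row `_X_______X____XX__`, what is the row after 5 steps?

____X____XX_______

X_______X____XX___
_______X____XX____
______X____XX_____
_____X____XX______
____X____XX_______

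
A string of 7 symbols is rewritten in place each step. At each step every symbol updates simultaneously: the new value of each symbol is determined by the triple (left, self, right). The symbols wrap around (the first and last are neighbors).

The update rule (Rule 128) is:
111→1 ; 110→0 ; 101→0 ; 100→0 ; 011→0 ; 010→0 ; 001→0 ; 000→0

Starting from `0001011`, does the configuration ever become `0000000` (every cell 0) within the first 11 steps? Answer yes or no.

0000000
all cells are 0 at step 1

yes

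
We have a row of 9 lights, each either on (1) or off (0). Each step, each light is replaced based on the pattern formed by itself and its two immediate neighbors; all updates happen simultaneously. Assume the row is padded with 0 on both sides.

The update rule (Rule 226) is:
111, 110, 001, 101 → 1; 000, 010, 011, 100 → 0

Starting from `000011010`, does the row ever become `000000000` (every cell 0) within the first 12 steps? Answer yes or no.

000101100
001010100
010101000
101010000
010100000
101000000
010000000
100000000
000000000
all cells are 0 at step 9

yes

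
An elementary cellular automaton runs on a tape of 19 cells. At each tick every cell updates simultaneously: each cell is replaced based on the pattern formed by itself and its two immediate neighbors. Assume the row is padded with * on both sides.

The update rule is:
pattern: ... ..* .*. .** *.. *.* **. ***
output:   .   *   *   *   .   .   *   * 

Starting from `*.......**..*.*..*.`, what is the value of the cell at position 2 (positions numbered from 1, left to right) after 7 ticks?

*......***.**.*.**.
*.....****.**.*.**.
*....*****.**.*.**.
*...******.**.*.**.
*..*******.**.*.**.
*.********.**.*.**.
*.********.**.*.**.
position 2 holds .

.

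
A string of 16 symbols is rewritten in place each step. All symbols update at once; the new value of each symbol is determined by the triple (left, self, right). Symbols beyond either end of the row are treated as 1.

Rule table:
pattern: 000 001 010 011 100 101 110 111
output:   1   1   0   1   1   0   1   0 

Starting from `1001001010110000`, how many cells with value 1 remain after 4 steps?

1110110000111111
0010111111100000
1100100000111111
0111011111100000
count of 1: 9

9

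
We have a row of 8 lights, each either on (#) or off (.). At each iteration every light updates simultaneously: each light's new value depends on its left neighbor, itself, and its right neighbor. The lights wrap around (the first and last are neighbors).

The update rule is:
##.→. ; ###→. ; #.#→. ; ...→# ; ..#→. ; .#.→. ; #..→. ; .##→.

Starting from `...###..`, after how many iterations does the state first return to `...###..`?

iteration 1: ##.....#
iteration 2: ...###..

2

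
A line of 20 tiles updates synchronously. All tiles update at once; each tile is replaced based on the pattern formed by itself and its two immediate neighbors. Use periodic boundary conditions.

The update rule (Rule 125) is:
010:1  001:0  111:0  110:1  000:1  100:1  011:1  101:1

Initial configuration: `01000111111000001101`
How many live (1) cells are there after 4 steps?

12

11110100001111101111
00011111101000111000
11010000111110101111
01111110100011111000
count of 1: 12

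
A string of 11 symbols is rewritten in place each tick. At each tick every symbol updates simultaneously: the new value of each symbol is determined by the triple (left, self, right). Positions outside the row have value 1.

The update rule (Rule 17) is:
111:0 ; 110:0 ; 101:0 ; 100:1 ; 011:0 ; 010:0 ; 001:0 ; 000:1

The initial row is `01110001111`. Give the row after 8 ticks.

tick 1: 00001100000
tick 2: 11100011110
tick 3: 00011000000
tick 4: 11000111110
tick 5: 00110000000
tick 6: 10001111110
tick 7: 01100000000
tick 8: 00011111110

00011111110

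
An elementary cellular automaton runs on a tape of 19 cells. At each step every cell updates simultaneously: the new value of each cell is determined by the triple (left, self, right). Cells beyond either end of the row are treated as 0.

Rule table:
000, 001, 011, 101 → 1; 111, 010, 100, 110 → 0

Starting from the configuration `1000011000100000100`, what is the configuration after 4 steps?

0011100001100110001

0011110011001111001
1110000110011000010
1000111100110011100
0011100001100110001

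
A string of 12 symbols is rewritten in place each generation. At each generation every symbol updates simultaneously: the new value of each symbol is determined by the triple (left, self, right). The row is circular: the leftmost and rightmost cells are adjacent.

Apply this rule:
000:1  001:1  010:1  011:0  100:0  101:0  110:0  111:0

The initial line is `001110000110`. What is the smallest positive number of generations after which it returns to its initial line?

110000111000
000111000011
011000011100
100011100001
001100001110
110001110000
000110000111
011000111000
100011000011
001100011100
110001100001
000110001110
111000110000
000011000111
011100011000
100001100011
001110001100
110000110001
000111000110
111000011000
000011100011
011100001100
100001110001
001110000110

24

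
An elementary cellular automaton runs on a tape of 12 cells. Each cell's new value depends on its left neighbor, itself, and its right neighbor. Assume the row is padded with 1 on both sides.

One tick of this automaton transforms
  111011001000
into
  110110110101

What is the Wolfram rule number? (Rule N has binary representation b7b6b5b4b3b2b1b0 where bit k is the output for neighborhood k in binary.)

position 0: 111 → 1  (bit 7 = 1)
position 2: 110 → 0  (bit 6 = 0)
position 3: 101 → 1  (bit 5 = 1)
position 6: 100 → 1  (bit 4 = 1)
position 4: 011 → 1  (bit 3 = 1)
position 8: 010 → 0  (bit 2 = 0)
position 7: 001 → 1  (bit 1 = 1)
position 10: 000 → 0  (bit 0 = 0)
bits b7..b0 = 10111010 = 186

186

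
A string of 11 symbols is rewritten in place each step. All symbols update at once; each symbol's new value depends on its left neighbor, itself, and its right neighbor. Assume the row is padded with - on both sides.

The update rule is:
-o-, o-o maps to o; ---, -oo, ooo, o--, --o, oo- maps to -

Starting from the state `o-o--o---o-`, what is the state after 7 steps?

-----o---o-

step 1: ooo--o---o-
step 2: -----o---o-
step 3: -----o---o-  (fixed point — unchanged through step 7)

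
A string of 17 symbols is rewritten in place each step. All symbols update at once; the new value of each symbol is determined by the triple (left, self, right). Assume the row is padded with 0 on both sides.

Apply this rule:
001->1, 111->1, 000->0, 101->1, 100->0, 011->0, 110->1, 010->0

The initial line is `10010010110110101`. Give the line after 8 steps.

10101010101000000

00100101011011010
01001010101101100
10010101010110100
00101010101011000
01010101010101000
10101010101010000
01010101010100000
10101010101000000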